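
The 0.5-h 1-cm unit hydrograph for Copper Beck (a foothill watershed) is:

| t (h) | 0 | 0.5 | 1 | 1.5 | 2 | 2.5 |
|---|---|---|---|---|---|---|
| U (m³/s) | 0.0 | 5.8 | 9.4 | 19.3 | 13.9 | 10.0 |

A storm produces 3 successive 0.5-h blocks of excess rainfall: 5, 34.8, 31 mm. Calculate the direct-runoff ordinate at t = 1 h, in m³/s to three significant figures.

Q ≈ 24.9 m³/s

By discrete convolution, Q_j = Σ (P_i / 10 mm) · U_{j−i}.
At t = 1 h (j=2): Q = (5/10)·9.4 + (34.8/10)·5.8 + (31/10)·0.0 = 24.9 m³/s.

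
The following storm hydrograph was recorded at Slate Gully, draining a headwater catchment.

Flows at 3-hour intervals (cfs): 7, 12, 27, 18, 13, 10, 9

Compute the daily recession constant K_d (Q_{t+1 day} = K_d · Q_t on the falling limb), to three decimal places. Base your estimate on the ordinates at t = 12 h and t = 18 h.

Between t = 12 h and t = 18 h the flow falls from 13 to 9 cfs over 2×3 h = 6 h.
Per-interval ratio K = (9/13)^(1/2) = 0.8321; K_d = K^(24/3) = 0.230.

K_d ≈ 0.230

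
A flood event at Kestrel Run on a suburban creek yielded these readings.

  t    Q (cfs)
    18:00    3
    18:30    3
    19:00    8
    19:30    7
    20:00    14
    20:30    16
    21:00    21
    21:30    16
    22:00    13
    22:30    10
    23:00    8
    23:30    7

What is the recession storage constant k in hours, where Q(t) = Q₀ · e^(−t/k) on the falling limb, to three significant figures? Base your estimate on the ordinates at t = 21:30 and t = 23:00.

On the falling limb, Q drops from 16 to 8 cfs between t = 21:30 and t = 23:00 (Δt = 1.5 h).
k = −Δt / ln(Q₂/Q₁) = −1.5 / ln(8/16) = 2.16 h.

k ≈ 2.16 h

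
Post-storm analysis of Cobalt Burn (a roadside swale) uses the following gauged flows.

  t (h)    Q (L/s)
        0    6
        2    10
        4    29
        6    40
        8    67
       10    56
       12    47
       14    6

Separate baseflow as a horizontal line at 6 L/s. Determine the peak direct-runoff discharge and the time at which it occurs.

Subtracting baseflow gives direct-runoff ordinates: 0.0, 4.0, 23.0, 34.0, 61.0, 50.0, 41.0, 0.0 L/s.
The maximum is 61.0 L/s, occurring at the reading for t = 8 h.

Q_p = 61.0 L/s at t = 8 h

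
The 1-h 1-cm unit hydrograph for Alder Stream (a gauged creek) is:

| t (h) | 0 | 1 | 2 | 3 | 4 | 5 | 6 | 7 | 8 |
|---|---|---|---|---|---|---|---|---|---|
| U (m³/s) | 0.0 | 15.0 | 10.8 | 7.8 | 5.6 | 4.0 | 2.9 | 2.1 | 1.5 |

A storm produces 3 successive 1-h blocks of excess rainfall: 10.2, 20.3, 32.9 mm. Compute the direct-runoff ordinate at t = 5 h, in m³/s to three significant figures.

By discrete convolution, Q_j = Σ (P_i / 10 mm) · U_{j−i}.
At t = 5 h (j=5): Q = (10.2/10)·4.0 + (20.3/10)·5.6 + (32.9/10)·7.8 = 41.1 m³/s.

Q ≈ 41.1 m³/s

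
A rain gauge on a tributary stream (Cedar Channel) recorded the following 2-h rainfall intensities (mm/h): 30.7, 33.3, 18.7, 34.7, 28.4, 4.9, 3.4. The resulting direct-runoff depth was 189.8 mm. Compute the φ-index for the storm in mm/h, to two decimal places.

φ ≈ 10.18 mm/h

Only the 5 blocks with intensity above φ contribute runoff: 30.7, 33.3, 18.7, 34.7, 28.4 mm/h.
Σ(I−φ)·Δt = d  ⇒  (30.7+33.3+18.7+34.7+28.4 − 5φ)·2 = 189.8
φ = (145.8 − 189.8/2) / 5 = 10.18 mm/h.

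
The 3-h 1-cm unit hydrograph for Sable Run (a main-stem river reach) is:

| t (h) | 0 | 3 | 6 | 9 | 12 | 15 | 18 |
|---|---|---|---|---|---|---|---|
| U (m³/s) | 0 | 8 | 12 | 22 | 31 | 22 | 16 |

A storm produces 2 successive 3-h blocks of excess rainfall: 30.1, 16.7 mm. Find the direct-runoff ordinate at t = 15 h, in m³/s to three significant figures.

Q ≈ 118 m³/s

By discrete convolution, Q_j = Σ (P_i / 10 mm) · U_{j−i}.
At t = 15 h (j=5): Q = (30.1/10)·22 + (16.7/10)·31 = 118 m³/s.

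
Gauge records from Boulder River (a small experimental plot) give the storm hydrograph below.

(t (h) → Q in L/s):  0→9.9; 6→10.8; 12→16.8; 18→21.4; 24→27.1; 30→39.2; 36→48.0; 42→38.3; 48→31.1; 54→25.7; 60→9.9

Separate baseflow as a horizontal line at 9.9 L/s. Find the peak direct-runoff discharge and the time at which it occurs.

Subtracting baseflow gives direct-runoff ordinates: 0.0, 0.9, 6.9, 11.5, 17.2, 29.3, 38.1, 28.4, 21.2, 15.8, 0.0 L/s.
The maximum is 38.1 L/s, occurring at the reading for t = 36 h.

Q_p = 38.1 L/s at t = 36 h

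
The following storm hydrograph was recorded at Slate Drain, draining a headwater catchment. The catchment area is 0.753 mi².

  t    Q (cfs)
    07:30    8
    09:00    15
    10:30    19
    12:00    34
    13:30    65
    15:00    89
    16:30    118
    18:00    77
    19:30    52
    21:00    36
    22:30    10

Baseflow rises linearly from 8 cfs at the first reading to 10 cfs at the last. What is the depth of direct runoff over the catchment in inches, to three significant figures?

d ≈ 1.31 in

Direct runoff: 0.00, 6.80, 10.60, 25.40, 56.20, 80.00, 108.80, 67.60, 42.40, 26.20, 0.00 cfs; ΣQ_DR = 424.0 cfs.
V = ΣQ_DR · Δt = 424.0 × 5400 s = 2.290 × 10^6 ft³.
Over A = 0.753 mi², depth = V / A = 1.31 in.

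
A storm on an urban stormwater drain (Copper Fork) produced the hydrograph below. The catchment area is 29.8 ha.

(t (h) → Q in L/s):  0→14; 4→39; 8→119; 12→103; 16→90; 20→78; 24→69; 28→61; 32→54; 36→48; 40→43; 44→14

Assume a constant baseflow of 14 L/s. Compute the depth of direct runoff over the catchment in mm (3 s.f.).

Direct runoff: 0.0, 25.0, 105.0, 89.0, 76.0, 64.0, 55.0, 47.0, 40.0, 34.0, 29.0, 0.0 L/s; ΣQ_DR = 564.0 L/s.
V = ΣQ_DR · Δt = 564.0 × 14400 s = 8.122 × 10^6 L.
Over A = 29.8 ha, depth = V / A = 27.3 mm.

d ≈ 27.3 mm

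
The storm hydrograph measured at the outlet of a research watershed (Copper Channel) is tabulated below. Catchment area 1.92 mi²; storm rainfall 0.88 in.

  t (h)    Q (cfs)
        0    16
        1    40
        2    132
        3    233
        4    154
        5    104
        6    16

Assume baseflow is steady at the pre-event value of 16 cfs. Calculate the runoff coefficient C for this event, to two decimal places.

C ≈ 0.53

ΣQ_DR = 583.0 cfs; V = ΣQ_DR·Δt = 2.099 × 10^6 ft³.
Runoff depth d = V / A = 0.4705 in.
C = d / P = 0.4705 / 0.88 = 0.53.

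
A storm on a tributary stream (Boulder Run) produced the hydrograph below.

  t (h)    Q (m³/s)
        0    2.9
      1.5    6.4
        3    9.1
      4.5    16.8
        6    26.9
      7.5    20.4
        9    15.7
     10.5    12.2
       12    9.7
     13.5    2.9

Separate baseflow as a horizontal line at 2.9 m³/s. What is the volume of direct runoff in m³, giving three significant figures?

Direct-runoff ordinates (Q − Q_b): 0.0, 3.5, 6.2, 13.9, 24.0, 17.5, 12.8, 9.3, 6.8, 0.0 m³/s.
ΣQ_DR = 94.00 m³/s.
With Δt = 1.5 h = 5400 s, V = ΣQ_DR · Δt = 94.00 × 5400 = 5.08 × 10^5 m³.

V ≈ 5.08 × 10^5 m³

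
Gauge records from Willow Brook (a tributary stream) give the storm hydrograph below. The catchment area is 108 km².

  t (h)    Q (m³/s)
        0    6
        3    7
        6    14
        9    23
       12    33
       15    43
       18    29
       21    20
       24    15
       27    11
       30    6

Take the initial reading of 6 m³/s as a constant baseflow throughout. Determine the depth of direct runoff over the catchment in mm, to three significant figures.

d ≈ 14.1 mm

Direct runoff: 0.0, 1.0, 8.0, 17.0, 27.0, 37.0, 23.0, 14.0, 9.0, 5.0, 0.0 m³/s; ΣQ_DR = 141.0 m³/s.
V = ΣQ_DR · Δt = 141.0 × 10800 s = 1.523 × 10^6 m³.
Over A = 108 km², depth = V / A = 14.1 mm.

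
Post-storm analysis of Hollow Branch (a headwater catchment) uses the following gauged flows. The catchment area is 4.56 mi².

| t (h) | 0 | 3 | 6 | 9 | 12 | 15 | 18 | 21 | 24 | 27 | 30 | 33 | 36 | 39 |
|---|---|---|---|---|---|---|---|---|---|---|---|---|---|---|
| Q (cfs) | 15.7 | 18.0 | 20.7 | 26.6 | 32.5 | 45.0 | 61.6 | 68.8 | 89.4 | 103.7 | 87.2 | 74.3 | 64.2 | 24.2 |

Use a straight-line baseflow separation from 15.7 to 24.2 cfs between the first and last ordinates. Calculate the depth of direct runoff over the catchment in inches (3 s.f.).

d ≈ 0.461 in

Direct runoff: 0.00, 1.65, 3.69, 8.94, 14.18, 26.03, 41.98, 48.52, 68.47, 82.12, 64.96, 51.41, 40.65, 0.00 cfs; ΣQ_DR = 452.6 cfs.
V = ΣQ_DR · Δt = 452.6 × 10800 s = 4.888 × 10^6 ft³.
Over A = 4.56 mi², depth = V / A = 0.461 in.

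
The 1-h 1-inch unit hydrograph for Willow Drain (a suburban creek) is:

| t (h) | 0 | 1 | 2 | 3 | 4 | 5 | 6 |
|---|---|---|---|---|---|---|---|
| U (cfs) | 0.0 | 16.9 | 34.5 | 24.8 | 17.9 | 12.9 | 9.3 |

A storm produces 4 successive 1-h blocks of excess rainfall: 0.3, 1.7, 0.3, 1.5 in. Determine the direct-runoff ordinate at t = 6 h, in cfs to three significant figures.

Q ≈ 67.3 cfs

By discrete convolution, Q_j = Σ (P_i / 1 in) · U_{j−i}.
At t = 6 h (j=6): Q = (0.3/1)·9.3 + (1.7/1)·12.9 + (0.3/1)·17.9 + (1.5/1)·24.8 = 67.3 cfs.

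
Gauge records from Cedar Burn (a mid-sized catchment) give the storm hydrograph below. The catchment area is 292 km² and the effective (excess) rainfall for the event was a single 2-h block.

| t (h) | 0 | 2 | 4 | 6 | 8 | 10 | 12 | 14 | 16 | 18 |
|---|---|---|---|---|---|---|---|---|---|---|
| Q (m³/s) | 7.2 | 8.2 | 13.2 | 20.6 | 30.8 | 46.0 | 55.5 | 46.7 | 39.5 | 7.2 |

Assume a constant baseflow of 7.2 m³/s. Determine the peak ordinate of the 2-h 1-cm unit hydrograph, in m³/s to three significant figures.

Direct runoff: 0.0, 1.0, 6.0, 13.4, 23.6, 38.8, 48.3, 39.5, 32.3, 0.0 m³/s; ΣQ_DR = 202.9 m³/s, peak = 48.3 m³/s.
Runoff depth d = ΣQ_DR·Δt / A = 202.9 × 7200 / (292 km²) = 5.003 mm.
The 1-cm UH is the DRH scaled by (10 mm)/d, so U_p = 48.3 × 10/5.003 = 96.5 m³/s.

U_p ≈ 96.5 m³/s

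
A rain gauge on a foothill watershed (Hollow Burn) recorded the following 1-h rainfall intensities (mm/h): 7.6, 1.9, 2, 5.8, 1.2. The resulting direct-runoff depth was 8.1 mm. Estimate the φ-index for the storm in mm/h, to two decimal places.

φ ≈ 2.65 mm/h

Only the 2 blocks with intensity above φ contribute runoff: 7.6, 5.8 mm/h.
Σ(I−φ)·Δt = d  ⇒  (7.6+5.8 − 2φ)·1 = 8.1
φ = (13.40 − 8.1/1) / 2 = 2.65 mm/h.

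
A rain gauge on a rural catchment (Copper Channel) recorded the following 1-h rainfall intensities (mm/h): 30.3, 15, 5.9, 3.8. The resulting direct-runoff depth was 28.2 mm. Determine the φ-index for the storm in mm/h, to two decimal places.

Only the 2 blocks with intensity above φ contribute runoff: 30.3, 15 mm/h.
Σ(I−φ)·Δt = d  ⇒  (30.3+15 − 2φ)·1 = 28.2
φ = (45.30 − 28.2/1) / 2 = 8.55 mm/h.

φ ≈ 8.55 mm/h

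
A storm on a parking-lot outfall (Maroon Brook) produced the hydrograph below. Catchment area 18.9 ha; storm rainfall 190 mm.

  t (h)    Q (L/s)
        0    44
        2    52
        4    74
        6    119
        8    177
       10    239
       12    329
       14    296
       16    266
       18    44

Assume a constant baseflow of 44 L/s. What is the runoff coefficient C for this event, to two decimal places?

C ≈ 0.24

ΣQ_DR = 1200 L/s; V = ΣQ_DR·Δt = 8.640 × 10^6 L.
Runoff depth d = V / A = 45.71 mm.
C = d / P = 45.71 / 190 = 0.24.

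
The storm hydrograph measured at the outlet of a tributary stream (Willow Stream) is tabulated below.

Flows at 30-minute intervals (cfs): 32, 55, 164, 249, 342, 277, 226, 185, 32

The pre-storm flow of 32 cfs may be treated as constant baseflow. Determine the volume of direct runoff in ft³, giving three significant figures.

Direct-runoff ordinates (Q − Q_b): 0.0, 23.0, 132.0, 217.0, 310.0, 245.0, 194.0, 153.0, 0.0 cfs.
ΣQ_DR = 1274 cfs.
With Δt = 0.5 h = 1800 s, V = ΣQ_DR · Δt = 1274 × 1800 = 2.29 × 10^6 ft³.

V ≈ 2.29 × 10^6 ft³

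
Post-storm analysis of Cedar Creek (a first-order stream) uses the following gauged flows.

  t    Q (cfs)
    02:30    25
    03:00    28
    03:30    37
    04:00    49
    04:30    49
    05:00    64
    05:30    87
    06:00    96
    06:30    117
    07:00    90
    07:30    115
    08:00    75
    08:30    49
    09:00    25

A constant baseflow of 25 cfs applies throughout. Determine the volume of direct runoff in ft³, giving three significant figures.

V ≈ 1.00 × 10^6 ft³

Direct-runoff ordinates (Q − Q_b): 0.0, 3.0, 12.0, 24.0, 24.0, 39.0, 62.0, 71.0, 92.0, 65.0, 90.0, 50.0, 24.0, 0.0 cfs.
ΣQ_DR = 556.0 cfs.
With Δt = 0.5 h = 1800 s, V = ΣQ_DR · Δt = 556.0 × 1800 = 1.00 × 10^6 ft³.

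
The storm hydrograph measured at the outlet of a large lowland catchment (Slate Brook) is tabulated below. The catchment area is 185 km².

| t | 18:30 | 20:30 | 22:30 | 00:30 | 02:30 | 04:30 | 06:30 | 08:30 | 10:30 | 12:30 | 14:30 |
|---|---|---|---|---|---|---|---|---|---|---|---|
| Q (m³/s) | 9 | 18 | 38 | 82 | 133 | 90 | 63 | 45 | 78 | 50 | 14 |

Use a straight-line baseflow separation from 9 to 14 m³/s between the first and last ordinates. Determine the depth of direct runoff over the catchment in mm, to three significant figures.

Direct runoff: 0.00, 8.50, 28.00, 71.50, 122.00, 78.50, 51.00, 32.50, 65.00, 36.50, 0.00 m³/s; ΣQ_DR = 493.5 m³/s.
V = ΣQ_DR · Δt = 493.5 × 7200 s = 3.553 × 10^6 m³.
Over A = 185 km², depth = V / A = 19.2 mm.

d ≈ 19.2 mm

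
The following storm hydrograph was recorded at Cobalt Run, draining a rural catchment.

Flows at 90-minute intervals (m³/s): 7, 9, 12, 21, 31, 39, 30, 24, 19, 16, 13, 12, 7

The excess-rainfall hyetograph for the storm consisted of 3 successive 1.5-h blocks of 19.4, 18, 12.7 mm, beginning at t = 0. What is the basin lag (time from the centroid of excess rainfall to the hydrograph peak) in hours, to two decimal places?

Centroid of excess rainfall: t_c = Σ P_i·t̄_i / ΣP_i = 2.0494 h (block centres at 0.75, 2.25, 3.75 h).
Hydrograph peak occurs at t = 7.5 h, so basin lag t_L = 7.5 − 2.0494 = 5.45 h.

t_L ≈ 5.45 h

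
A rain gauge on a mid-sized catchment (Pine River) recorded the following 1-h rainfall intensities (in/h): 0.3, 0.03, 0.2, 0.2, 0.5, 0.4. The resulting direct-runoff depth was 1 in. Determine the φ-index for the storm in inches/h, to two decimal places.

Only the 5 blocks with intensity above φ contribute runoff: 0.3, 0.2, 0.2, 0.5, 0.4 in/h.
Σ(I−φ)·Δt = d  ⇒  (0.3+0.2+0.2+0.5+0.4 − 5φ)·1 = 1
φ = (1.600 − 1/1) / 5 = 0.12 in/h.

φ ≈ 0.12 in/h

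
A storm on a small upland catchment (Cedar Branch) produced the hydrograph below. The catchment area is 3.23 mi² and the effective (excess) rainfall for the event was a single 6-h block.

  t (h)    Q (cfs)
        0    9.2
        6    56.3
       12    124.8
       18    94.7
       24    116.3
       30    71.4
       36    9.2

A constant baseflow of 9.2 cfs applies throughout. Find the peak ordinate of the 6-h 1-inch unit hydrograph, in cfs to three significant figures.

U_p ≈ 96.2 cfs

Direct runoff: 0.0, 47.1, 115.6, 85.5, 107.1, 62.2, 0.0 cfs; ΣQ_DR = 417.5 cfs, peak = 115.6 cfs.
Runoff depth d = ΣQ_DR·Δt / A = 417.5 × 21600 / (3.23 mi²) = 1.202 in.
The 1-inch UH is the DRH scaled by (1 in)/d, so U_p = 115.6 × 1/1.202 = 96.2 cfs.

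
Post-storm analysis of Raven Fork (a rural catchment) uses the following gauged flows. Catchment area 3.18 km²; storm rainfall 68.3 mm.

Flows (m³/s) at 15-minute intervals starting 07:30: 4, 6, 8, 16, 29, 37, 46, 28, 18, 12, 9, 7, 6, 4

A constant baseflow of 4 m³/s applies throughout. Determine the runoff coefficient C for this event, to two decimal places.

ΣQ_DR = 174.0 m³/s; V = ΣQ_DR·Δt = 1.566 × 10^5 m³.
Runoff depth d = V / A = 49.25 mm.
C = d / P = 49.25 / 68.3 = 0.72.

C ≈ 0.72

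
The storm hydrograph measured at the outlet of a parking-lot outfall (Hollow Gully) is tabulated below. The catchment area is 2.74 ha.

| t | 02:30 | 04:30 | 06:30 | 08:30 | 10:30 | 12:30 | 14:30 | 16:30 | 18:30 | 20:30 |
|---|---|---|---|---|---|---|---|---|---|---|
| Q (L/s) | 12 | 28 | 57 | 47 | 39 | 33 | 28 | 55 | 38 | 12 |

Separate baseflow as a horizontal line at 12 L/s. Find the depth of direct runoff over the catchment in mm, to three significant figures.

d ≈ 60.2 mm

Direct runoff: 0.0, 16.0, 45.0, 35.0, 27.0, 21.0, 16.0, 43.0, 26.0, 0.0 L/s; ΣQ_DR = 229.0 L/s.
V = ΣQ_DR · Δt = 229.0 × 7200 s = 1.649 × 10^6 L.
Over A = 2.74 ha, depth = V / A = 60.2 mm.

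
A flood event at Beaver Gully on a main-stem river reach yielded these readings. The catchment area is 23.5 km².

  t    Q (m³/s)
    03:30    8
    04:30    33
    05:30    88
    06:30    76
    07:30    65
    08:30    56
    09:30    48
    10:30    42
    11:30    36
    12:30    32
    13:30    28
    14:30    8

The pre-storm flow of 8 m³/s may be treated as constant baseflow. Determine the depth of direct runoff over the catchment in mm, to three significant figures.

d ≈ 65.0 mm

Direct runoff: 0.0, 25.0, 80.0, 68.0, 57.0, 48.0, 40.0, 34.0, 28.0, 24.0, 20.0, 0.0 m³/s; ΣQ_DR = 424.0 m³/s.
V = ΣQ_DR · Δt = 424.0 × 3600 s = 1.526 × 10^6 m³.
Over A = 23.5 km², depth = V / A = 65.0 mm.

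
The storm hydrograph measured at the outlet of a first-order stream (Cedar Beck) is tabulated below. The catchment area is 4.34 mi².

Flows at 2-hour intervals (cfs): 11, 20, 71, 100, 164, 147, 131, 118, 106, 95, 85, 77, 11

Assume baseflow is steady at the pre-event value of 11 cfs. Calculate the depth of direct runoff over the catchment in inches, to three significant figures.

Direct runoff: 0.0, 9.0, 60.0, 89.0, 153.0, 136.0, 120.0, 107.0, 95.0, 84.0, 74.0, 66.0, 0.0 cfs; ΣQ_DR = 993.0 cfs.
V = ΣQ_DR · Δt = 993.0 × 7200 s = 7.150 × 10^6 ft³.
Over A = 4.34 mi², depth = V / A = 0.709 in.

d ≈ 0.709 in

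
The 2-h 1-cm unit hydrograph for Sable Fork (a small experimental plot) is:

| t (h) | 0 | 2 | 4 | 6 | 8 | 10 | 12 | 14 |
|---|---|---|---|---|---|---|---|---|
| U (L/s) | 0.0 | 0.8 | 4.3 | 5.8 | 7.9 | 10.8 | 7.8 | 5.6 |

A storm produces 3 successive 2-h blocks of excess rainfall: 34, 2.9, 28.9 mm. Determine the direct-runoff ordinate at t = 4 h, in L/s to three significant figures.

By discrete convolution, Q_j = Σ (P_i / 10 mm) · U_{j−i}.
At t = 4 h (j=2): Q = (34/10)·4.3 + (2.9/10)·0.8 + (28.9/10)·0.0 = 14.9 L/s.

Q ≈ 14.9 L/s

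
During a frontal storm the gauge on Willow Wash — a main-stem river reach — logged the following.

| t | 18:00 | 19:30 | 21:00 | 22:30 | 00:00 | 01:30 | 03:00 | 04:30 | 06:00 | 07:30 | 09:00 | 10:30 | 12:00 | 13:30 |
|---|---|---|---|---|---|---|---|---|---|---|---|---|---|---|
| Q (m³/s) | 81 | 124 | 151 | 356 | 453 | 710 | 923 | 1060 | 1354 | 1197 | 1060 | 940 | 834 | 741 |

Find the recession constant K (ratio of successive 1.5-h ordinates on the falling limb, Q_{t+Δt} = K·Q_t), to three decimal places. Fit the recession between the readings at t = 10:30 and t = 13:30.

Using the recession-limb readings at t = 10:30 and t = 13:30: Q falls from 940 to 741 m³/s over 2 intervals.
K = (Q₂/Q₁)^(1/2) = (741/940)^(1/2) = 0.888.

K ≈ 0.888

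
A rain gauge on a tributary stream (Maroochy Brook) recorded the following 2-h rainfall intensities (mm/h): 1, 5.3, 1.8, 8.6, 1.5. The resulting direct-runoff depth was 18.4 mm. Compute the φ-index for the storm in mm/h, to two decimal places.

Only the 2 blocks with intensity above φ contribute runoff: 5.3, 8.6 mm/h.
Σ(I−φ)·Δt = d  ⇒  (5.3+8.6 − 2φ)·2 = 18.4
φ = (13.90 − 18.4/2) / 2 = 2.35 mm/h.

φ ≈ 2.35 mm/h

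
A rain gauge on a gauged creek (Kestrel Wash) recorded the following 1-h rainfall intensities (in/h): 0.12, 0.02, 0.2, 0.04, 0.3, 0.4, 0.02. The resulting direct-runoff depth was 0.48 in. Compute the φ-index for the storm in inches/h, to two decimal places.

Only the 3 blocks with intensity above φ contribute runoff: 0.2, 0.3, 0.4 in/h.
Σ(I−φ)·Δt = d  ⇒  (0.2+0.3+0.4 − 3φ)·1 = 0.48
φ = (0.9000 − 0.48/1) / 3 = 0.14 in/h.

φ ≈ 0.14 in/h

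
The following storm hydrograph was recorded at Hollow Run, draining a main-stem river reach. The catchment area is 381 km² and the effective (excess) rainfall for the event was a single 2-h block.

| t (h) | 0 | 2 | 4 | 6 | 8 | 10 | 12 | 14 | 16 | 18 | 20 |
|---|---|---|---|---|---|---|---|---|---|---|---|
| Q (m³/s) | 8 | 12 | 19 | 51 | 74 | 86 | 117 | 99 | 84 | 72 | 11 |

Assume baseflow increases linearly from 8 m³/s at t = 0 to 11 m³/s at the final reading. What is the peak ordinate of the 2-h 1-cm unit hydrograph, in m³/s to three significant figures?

Direct runoff: 0.00, 3.70, 10.40, 42.10, 64.80, 76.50, 107.20, 88.90, 73.60, 61.30, 0.00 m³/s; ΣQ_DR = 528.5 m³/s, peak = 107.20 m³/s.
Runoff depth d = ΣQ_DR·Δt / A = 528.5 × 7200 / (381 km²) = 9.987 mm.
The 1-cm UH is the DRH scaled by (10 mm)/d, so U_p = 107.20 × 10/9.987 = 107 m³/s.

U_p ≈ 107 m³/s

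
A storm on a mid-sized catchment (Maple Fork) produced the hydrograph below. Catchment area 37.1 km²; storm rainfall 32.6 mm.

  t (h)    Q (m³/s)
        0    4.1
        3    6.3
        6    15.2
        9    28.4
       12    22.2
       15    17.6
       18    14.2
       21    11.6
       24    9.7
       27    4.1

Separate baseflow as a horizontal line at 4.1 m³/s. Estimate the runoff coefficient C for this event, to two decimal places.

ΣQ_DR = 92.40 m³/s; V = ΣQ_DR·Δt = 9.979 × 10^5 m³.
Runoff depth d = V / A = 26.90 mm.
C = d / P = 26.90 / 32.6 = 0.83.

C ≈ 0.83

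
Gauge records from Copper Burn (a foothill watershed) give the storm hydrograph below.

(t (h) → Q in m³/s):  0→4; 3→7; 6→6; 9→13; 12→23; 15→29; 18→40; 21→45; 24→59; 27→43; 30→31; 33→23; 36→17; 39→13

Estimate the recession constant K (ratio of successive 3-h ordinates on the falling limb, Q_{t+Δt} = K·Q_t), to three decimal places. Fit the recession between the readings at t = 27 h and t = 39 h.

K ≈ 0.742

Using the recession-limb readings at t = 27 h and t = 39 h: Q falls from 43 to 13 m³/s over 4 intervals.
K = (Q₂/Q₁)^(1/4) = (13/43)^(1/4) = 0.742.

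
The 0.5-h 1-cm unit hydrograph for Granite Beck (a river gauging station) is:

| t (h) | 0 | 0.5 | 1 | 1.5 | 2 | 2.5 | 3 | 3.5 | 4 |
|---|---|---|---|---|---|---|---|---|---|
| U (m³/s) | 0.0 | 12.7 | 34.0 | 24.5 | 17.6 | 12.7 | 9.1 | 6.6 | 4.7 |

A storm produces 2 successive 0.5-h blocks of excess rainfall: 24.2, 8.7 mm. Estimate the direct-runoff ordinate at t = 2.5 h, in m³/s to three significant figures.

Q ≈ 46.0 m³/s

By discrete convolution, Q_j = Σ (P_i / 10 mm) · U_{j−i}.
At t = 2.5 h (j=5): Q = (24.2/10)·12.7 + (8.7/10)·17.6 = 46.0 m³/s.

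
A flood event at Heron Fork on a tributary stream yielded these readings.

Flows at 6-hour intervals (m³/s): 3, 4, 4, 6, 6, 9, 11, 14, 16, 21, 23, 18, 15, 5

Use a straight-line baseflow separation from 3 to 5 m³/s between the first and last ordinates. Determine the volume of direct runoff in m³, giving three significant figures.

Direct-runoff ordinates (Q − Q_b): 0.00, 0.85, 0.69, 2.54, 2.38, 5.23, 7.08, 9.92, 11.77, 16.62, 18.46, 13.31, 10.15, 0.00 m³/s.
ΣQ_DR = 99.00 m³/s.
With Δt = 6 h = 21600 s, V = ΣQ_DR · Δt = 99.00 × 21600 = 2.14 × 10^6 m³.

V ≈ 2.14 × 10^6 m³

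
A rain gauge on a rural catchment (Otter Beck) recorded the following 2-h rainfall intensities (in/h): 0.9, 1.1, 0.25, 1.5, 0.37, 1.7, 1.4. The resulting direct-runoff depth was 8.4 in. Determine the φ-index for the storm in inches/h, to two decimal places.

φ ≈ 0.48 in/h

Only the 5 blocks with intensity above φ contribute runoff: 0.9, 1.1, 1.5, 1.7, 1.4 in/h.
Σ(I−φ)·Δt = d  ⇒  (0.9+1.1+1.5+1.7+1.4 − 5φ)·2 = 8.4
φ = (6.600 − 8.4/2) / 5 = 0.48 in/h.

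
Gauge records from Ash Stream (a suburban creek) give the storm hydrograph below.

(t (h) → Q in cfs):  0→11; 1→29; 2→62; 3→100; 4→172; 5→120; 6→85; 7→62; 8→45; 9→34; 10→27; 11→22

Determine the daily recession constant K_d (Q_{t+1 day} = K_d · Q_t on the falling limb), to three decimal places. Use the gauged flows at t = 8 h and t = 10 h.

Between t = 8 h and t = 10 h the flow falls from 45 to 27 cfs over 2×1 h = 2 h.
Per-interval ratio K = (27/45)^(1/2) = 0.7746; K_d = K^(24/1) = 0.002.

K_d ≈ 0.002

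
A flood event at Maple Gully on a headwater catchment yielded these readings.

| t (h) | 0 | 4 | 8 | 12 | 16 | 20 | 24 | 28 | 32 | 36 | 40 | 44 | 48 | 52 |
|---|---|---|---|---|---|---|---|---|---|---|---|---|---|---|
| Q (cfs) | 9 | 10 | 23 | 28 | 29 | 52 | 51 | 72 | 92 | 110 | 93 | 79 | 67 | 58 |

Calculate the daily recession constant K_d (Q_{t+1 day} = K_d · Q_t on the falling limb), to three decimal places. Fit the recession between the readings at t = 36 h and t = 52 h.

K_d ≈ 0.383

Between t = 36 h and t = 52 h the flow falls from 110 to 58 cfs over 4×4 h = 16 h.
Per-interval ratio K = (58/110)^(1/4) = 0.8521; K_d = K^(24/4) = 0.383.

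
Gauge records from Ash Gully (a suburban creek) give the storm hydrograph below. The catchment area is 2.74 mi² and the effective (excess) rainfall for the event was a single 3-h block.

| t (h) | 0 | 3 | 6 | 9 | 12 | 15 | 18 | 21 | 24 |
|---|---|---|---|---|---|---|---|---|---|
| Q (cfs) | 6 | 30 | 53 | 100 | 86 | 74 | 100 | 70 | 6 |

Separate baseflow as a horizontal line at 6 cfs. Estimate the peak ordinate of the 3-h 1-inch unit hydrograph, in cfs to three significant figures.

U_p ≈ 118 cfs

Direct runoff: 0.0, 24.0, 47.0, 94.0, 80.0, 68.0, 94.0, 64.0, 0.0 cfs; ΣQ_DR = 471.0 cfs, peak = 94.0 cfs.
Runoff depth d = ΣQ_DR·Δt / A = 471.0 × 10800 / (2.74 mi²) = 0.7991 in.
The 1-inch UH is the DRH scaled by (1 in)/d, so U_p = 94.0 × 1/0.7991 = 118 cfs.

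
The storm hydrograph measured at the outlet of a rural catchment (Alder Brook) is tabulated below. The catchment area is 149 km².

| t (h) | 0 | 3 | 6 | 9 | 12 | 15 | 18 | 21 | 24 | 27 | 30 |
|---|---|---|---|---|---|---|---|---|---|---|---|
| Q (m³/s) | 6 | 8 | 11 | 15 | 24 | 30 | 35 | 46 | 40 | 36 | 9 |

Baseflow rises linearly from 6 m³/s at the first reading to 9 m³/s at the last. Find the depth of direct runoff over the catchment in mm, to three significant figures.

d ≈ 12.9 mm

Direct runoff: 0.00, 1.70, 4.40, 8.10, 16.80, 22.50, 27.20, 37.90, 31.60, 27.30, 0.00 m³/s; ΣQ_DR = 177.5 m³/s.
V = ΣQ_DR · Δt = 177.5 × 10800 s = 1.917 × 10^6 m³.
Over A = 149 km², depth = V / A = 12.9 mm.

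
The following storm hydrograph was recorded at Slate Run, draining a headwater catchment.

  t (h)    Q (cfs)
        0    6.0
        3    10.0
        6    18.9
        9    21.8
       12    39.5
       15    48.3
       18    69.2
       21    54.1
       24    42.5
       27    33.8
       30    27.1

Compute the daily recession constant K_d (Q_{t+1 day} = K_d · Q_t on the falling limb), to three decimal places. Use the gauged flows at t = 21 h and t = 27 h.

Between t = 21 h and t = 27 h the flow falls from 54.1 to 33.8 cfs over 2×3 h = 6 h.
Per-interval ratio K = (33.8/54.1)^(1/2) = 0.7904; K_d = K^(24/3) = 0.152.

K_d ≈ 0.152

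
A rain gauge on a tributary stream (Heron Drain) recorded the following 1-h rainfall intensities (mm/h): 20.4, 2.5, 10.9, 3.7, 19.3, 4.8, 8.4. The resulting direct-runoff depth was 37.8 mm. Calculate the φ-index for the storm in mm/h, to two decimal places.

φ ≈ 5.30 mm/h

Only the 4 blocks with intensity above φ contribute runoff: 20.4, 10.9, 19.3, 8.4 mm/h.
Σ(I−φ)·Δt = d  ⇒  (20.4+10.9+19.3+8.4 − 4φ)·1 = 37.8
φ = (59.00 − 37.8/1) / 4 = 5.30 mm/h.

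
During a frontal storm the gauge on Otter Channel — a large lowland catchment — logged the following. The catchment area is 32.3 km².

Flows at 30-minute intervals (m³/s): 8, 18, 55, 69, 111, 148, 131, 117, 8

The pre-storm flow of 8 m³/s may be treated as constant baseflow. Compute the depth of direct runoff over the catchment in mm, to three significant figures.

d ≈ 33.0 mm

Direct runoff: 0.0, 10.0, 47.0, 61.0, 103.0, 140.0, 123.0, 109.0, 0.0 m³/s; ΣQ_DR = 593.0 m³/s.
V = ΣQ_DR · Δt = 593.0 × 1800 s = 1.067 × 10^6 m³.
Over A = 32.3 km², depth = V / A = 33.0 mm.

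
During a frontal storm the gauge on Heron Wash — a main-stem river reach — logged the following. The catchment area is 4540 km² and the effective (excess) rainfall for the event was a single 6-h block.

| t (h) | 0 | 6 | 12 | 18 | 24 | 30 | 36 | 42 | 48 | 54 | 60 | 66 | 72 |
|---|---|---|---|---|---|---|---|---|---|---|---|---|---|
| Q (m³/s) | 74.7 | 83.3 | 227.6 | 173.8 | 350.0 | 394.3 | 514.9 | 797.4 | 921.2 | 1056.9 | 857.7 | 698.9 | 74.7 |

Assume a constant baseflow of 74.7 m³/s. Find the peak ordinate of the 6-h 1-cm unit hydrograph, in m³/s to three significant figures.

Direct runoff: 0.0, 8.6, 152.9, 99.1, 275.3, 319.6, 440.2, 722.7, 846.5, 982.2, 783.0, 624.2, 0.0 m³/s; ΣQ_DR = 5254 m³/s, peak = 982.2 m³/s.
Runoff depth d = ΣQ_DR·Δt / A = 5254 × 21600 / (4540 km²) = 25.00 mm.
The 1-cm UH is the DRH scaled by (10 mm)/d, so U_p = 982.2 × 10/25.00 = 393 m³/s.

U_p ≈ 393 m³/s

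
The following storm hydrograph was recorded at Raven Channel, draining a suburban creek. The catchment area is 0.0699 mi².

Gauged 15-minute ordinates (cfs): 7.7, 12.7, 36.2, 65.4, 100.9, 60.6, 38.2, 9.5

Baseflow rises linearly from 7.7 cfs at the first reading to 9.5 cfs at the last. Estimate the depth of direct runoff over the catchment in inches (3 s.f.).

d ≈ 1.45 in

Direct runoff: 0.00, 4.74, 27.99, 56.93, 92.17, 51.61, 28.96, 0.00 cfs; ΣQ_DR = 262.4 cfs.
V = ΣQ_DR · Δt = 262.4 × 900 s = 2.362 × 10^5 ft³.
Over A = 0.0699 mi², depth = V / A = 1.45 in.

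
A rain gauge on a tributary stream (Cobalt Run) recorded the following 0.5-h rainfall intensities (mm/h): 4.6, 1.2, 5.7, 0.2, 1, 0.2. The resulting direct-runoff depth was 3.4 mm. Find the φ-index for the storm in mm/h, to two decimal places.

Only the 2 blocks with intensity above φ contribute runoff: 4.6, 5.7 mm/h.
Σ(I−φ)·Δt = d  ⇒  (4.6+5.7 − 2φ)·0.5 = 3.4
φ = (10.30 − 3.4/0.5) / 2 = 1.75 mm/h.

φ ≈ 1.75 mm/h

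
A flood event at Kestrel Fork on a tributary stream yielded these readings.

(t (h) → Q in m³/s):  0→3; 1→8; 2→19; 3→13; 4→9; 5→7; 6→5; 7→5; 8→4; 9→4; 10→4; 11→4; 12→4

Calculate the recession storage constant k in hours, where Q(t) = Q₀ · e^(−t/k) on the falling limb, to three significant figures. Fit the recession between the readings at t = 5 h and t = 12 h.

k ≈ 12.5 h

On the falling limb, Q drops from 7 to 4 m³/s between t = 5 h and t = 12 h (Δt = 7 h).
k = −Δt / ln(Q₂/Q₁) = −7 / ln(4/7) = 12.5 h.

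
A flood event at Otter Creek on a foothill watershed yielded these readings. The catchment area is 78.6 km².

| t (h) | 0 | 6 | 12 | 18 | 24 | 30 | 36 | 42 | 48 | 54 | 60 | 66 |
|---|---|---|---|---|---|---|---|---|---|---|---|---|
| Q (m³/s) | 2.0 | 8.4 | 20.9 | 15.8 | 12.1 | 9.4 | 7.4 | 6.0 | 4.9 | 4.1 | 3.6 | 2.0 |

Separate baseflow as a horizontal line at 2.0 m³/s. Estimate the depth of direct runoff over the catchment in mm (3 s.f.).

d ≈ 20.0 mm

Direct runoff: 0.0, 6.4, 18.9, 13.8, 10.1, 7.4, 5.4, 4.0, 2.9, 2.1, 1.6, 0.0 m³/s; ΣQ_DR = 72.60 m³/s.
V = ΣQ_DR · Δt = 72.60 × 21600 s = 1.568 × 10^6 m³.
Over A = 78.6 km², depth = V / A = 20.0 mm.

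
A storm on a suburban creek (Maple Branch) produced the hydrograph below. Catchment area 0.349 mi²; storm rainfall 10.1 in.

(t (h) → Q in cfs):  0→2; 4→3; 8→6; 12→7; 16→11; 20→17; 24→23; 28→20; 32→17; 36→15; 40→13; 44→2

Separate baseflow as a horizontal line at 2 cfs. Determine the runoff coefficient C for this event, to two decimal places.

C ≈ 0.20

ΣQ_DR = 112.0 cfs; V = ΣQ_DR·Δt = 1.613 × 10^6 ft³.
Runoff depth d = V / A = 1.989 in.
C = d / P = 1.989 / 10.1 = 0.20.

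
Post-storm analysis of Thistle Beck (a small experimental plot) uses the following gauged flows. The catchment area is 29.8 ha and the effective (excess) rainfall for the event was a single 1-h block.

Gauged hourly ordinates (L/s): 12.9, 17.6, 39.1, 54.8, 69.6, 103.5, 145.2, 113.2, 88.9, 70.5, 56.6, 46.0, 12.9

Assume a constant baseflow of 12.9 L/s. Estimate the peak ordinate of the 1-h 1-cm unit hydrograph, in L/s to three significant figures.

U_p ≈ 165 L/s

Direct runoff: 0.0, 4.7, 26.2, 41.9, 56.7, 90.6, 132.3, 100.3, 76.0, 57.6, 43.7, 33.1, 0.0 L/s; ΣQ_DR = 663.1 L/s, peak = 132.3 L/s.
Runoff depth d = ΣQ_DR·Δt / A = 663.1 × 3600 / (29.8 ha) = 8.011 mm.
The 1-cm UH is the DRH scaled by (10 mm)/d, so U_p = 132.3 × 10/8.011 = 165 L/s.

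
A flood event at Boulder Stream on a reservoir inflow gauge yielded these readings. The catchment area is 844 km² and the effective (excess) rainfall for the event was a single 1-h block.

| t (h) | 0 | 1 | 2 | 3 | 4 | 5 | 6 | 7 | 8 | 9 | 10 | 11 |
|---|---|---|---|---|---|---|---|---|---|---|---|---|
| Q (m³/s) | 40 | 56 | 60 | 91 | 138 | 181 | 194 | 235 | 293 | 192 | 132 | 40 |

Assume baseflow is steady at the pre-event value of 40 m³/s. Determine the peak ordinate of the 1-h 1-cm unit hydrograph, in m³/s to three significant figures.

Direct runoff: 0.0, 16.0, 20.0, 51.0, 98.0, 141.0, 154.0, 195.0, 253.0, 152.0, 92.0, 0.0 m³/s; ΣQ_DR = 1172 m³/s, peak = 253.0 m³/s.
Runoff depth d = ΣQ_DR·Δt / A = 1172 × 3600 / (844 km²) = 4.999 mm.
The 1-cm UH is the DRH scaled by (10 mm)/d, so U_p = 253.0 × 10/4.999 = 506 m³/s.

U_p ≈ 506 m³/s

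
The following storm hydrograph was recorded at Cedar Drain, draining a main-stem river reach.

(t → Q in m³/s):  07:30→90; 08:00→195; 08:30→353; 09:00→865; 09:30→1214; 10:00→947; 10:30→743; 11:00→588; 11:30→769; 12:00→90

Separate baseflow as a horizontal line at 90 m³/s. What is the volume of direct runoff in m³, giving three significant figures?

Direct-runoff ordinates (Q − Q_b): 0.0, 105.0, 263.0, 775.0, 1124.0, 857.0, 653.0, 498.0, 679.0, 0.0 m³/s.
ΣQ_DR = 4954 m³/s.
With Δt = 0.5 h = 1800 s, V = ΣQ_DR · Δt = 4954 × 1800 = 8.92 × 10^6 m³.

V ≈ 8.92 × 10^6 m³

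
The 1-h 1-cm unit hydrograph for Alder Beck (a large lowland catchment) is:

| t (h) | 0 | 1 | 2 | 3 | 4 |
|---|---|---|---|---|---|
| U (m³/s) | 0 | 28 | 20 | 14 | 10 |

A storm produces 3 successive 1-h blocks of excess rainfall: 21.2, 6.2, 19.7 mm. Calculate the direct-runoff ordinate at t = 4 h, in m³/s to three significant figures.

By discrete convolution, Q_j = Σ (P_i / 10 mm) · U_{j−i}.
At t = 4 h (j=4): Q = (21.2/10)·10 + (6.2/10)·14 + (19.7/10)·20 = 69.3 m³/s.

Q ≈ 69.3 m³/s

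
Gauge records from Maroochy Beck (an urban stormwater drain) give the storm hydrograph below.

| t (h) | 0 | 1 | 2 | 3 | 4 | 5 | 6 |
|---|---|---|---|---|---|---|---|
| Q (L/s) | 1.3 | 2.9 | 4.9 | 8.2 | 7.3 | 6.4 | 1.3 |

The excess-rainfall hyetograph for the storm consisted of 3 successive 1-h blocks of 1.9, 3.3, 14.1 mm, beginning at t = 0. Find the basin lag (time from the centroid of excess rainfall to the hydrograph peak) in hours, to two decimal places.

Centroid of excess rainfall: t_c = Σ P_i·t̄_i / ΣP_i = 2.1321 h (block centres at 0.5, 1.5, 2.5 h).
Hydrograph peak occurs at t = 3 h, so basin lag t_L = 3 − 2.1321 = 0.87 h.

t_L ≈ 0.87 h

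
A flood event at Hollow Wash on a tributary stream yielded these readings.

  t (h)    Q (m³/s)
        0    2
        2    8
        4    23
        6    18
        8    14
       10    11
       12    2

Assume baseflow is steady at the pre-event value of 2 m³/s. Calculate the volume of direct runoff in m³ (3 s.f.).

V ≈ 4.61 × 10^5 m³

Direct-runoff ordinates (Q − Q_b): 0.0, 6.0, 21.0, 16.0, 12.0, 9.0, 0.0 m³/s.
ΣQ_DR = 64.00 m³/s.
With Δt = 2 h = 7200 s, V = ΣQ_DR · Δt = 64.00 × 7200 = 4.61 × 10^5 m³.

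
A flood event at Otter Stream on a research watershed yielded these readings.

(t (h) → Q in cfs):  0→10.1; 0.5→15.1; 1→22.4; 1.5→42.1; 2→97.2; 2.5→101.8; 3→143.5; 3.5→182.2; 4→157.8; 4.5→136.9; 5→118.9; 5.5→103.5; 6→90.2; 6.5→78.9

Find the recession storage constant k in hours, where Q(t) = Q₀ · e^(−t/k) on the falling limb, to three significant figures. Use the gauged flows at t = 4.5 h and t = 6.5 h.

On the falling limb, Q drops from 136.9 to 78.9 cfs between t = 4.5 h and t = 6.5 h (Δt = 2 h).
k = −Δt / ln(Q₂/Q₁) = −2 / ln(78.9/136.9) = 3.63 h.

k ≈ 3.63 h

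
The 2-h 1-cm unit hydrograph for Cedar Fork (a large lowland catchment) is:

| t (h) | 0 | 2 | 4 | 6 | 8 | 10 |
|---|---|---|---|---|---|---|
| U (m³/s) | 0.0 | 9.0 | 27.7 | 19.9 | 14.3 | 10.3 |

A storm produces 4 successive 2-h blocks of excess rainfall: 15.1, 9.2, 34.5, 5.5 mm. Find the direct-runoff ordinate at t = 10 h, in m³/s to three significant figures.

Q ≈ 113 m³/s

By discrete convolution, Q_j = Σ (P_i / 10 mm) · U_{j−i}.
At t = 10 h (j=5): Q = (15.1/10)·10.3 + (9.2/10)·14.3 + (34.5/10)·19.9 + (5.5/10)·27.7 = 113 m³/s.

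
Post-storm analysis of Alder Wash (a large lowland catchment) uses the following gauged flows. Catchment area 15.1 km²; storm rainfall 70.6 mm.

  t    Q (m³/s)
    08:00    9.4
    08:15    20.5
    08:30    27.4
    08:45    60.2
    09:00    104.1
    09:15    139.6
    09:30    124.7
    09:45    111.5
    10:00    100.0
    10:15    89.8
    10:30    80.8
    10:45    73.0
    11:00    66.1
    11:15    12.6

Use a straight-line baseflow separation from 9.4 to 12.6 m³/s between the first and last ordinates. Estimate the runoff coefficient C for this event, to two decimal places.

C ≈ 0.73

ΣQ_DR = 865.7 m³/s; V = ΣQ_DR·Δt = 7.791 × 10^5 m³.
Runoff depth d = V / A = 51.60 mm.
C = d / P = 51.60 / 70.6 = 0.73.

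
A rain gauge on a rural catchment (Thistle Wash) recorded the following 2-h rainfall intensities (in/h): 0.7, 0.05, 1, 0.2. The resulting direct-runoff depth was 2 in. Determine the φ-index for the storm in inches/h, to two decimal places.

Only the 2 blocks with intensity above φ contribute runoff: 0.7, 1 in/h.
Σ(I−φ)·Δt = d  ⇒  (0.7+1 − 2φ)·2 = 2
φ = (1.700 − 2/2) / 2 = 0.35 in/h.

φ ≈ 0.35 in/h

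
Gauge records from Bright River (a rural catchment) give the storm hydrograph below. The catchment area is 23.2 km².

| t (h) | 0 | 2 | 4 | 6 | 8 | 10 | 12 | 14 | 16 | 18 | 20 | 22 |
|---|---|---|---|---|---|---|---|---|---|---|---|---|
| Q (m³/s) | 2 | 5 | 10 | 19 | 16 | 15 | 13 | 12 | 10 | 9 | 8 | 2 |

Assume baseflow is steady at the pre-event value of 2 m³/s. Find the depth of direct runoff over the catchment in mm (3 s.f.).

Direct runoff: 0.0, 3.0, 8.0, 17.0, 14.0, 13.0, 11.0, 10.0, 8.0, 7.0, 6.0, 0.0 m³/s; ΣQ_DR = 97.00 m³/s.
V = ΣQ_DR · Δt = 97.00 × 7200 s = 6.984 × 10^5 m³.
Over A = 23.2 km², depth = V / A = 30.1 mm.

d ≈ 30.1 mm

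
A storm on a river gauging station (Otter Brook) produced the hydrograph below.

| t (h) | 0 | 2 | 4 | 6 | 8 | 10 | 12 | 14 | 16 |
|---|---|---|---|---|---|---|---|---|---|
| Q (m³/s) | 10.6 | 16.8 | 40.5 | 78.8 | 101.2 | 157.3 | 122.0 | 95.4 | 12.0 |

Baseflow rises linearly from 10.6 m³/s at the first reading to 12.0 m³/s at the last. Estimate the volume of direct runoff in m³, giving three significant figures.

Direct-runoff ordinates (Q − Q_b): 0.00, 6.03, 29.55, 67.67, 89.90, 145.82, 110.35, 83.58, 0.00 m³/s.
ΣQ_DR = 532.9 m³/s.
With Δt = 2 h = 7200 s, V = ΣQ_DR · Δt = 532.9 × 7200 = 3.84 × 10^6 m³.

V ≈ 3.84 × 10^6 m³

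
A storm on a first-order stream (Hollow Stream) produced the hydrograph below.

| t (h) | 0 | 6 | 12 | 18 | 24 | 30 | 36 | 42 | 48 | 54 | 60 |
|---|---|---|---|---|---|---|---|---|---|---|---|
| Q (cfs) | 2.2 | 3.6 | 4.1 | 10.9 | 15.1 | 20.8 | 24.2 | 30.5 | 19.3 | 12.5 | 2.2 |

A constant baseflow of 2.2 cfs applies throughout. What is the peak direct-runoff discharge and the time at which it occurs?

Q_p = 28.3 cfs at t = 42 h

Subtracting baseflow gives direct-runoff ordinates: 0.0, 1.4, 1.9, 8.7, 12.9, 18.6, 22.0, 28.3, 17.1, 10.3, 0.0 cfs.
The maximum is 28.3 cfs, occurring at the reading for t = 42 h.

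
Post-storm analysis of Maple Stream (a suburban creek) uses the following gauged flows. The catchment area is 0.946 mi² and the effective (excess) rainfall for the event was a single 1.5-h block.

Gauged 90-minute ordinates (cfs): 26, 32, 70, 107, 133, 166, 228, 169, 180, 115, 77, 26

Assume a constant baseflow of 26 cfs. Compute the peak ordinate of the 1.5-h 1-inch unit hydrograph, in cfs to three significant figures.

Direct runoff: 0.0, 6.0, 44.0, 81.0, 107.0, 140.0, 202.0, 143.0, 154.0, 89.0, 51.0, 0.0 cfs; ΣQ_DR = 1017 cfs, peak = 202.0 cfs.
Runoff depth d = ΣQ_DR·Δt / A = 1017 × 5400 / (0.946 mi²) = 2.499 in.
The 1-inch UH is the DRH scaled by (1 in)/d, so U_p = 202.0 × 1/2.499 = 80.8 cfs.

U_p ≈ 80.8 cfs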